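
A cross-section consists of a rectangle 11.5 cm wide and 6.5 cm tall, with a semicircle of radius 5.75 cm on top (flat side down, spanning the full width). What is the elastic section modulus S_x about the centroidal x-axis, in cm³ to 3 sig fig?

S_x ≈ 206 cm³

Decompose the section into non-overlapping parts with the origin at the bottom-left of its bounding rectangle.
Rectangular body: 11.5 × 6.5, A = 74.75 cm², y = 3.25 cm, Ī = 263.18 cm⁴.
Semicircular cap: semicircle r = 5.75, A = 51.934 cm², y = 8.9404 cm, Ī = 119.98 cm⁴.
Centroid: ȳ = ΣA·y / ΣA = 5.5828 cm.
Transfer each piece to the centroidal x-axis using Ī + A·d² with d = y − 5.5828:
  rectangular body: d = -2.3328 cm → contributes +669.96 cm⁴
  semicircular cap: d = 3.3576 cm → contributes +705.46 cm⁴
Total I = 1375.4 cm⁴.
Extreme fibre distance c = 6.6672 cm; S = I/c = 206.3 cm³.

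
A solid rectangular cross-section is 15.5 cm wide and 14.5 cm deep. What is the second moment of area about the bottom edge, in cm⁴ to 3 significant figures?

I_base ≈ 1.58 × 10⁴ cm⁴

The section: 15.5 × 14.5, A = 224.75 cm², y = 7.25 cm, Ī = 3937.8 cm⁴.
Transfer it to the bottom edge using Ī + A·d² with d = y − 0:
  the section: d = 7.25 cm → contributes +15 751 cm⁴
Total I = 15 751 cm⁴.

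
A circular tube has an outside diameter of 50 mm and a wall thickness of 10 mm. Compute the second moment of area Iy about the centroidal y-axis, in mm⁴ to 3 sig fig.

Iy ≈ 2.67 × 10⁵ mm⁴

Decompose the section into non-overlapping parts with the origin at the bottom-left of its bounding rectangle.
Outer circle: ⌀50, A = 1963.5 mm², x = 25 mm, Ī = 306 796 mm⁴.
Bore (subtracted): ⌀30, A = 706.86 mm², x = 25 mm, Ī = 39 761 mm⁴.
By symmetry the centroid is at mid-width, x̄ = 25 mm.
All pieces are centred on the centroidal y-axis, so I = ΣĪ (holes subtracted) = 267 035 mm⁴.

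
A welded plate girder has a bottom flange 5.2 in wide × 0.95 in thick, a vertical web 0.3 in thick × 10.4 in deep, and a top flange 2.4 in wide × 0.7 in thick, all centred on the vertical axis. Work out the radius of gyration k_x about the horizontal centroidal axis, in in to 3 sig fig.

k_x ≈ 4.57 in

Break the section into simple shapes (no overlaps), measuring from the bottom-left corner of the bounding box.
Bottom plate: 5.2 × 0.95, A = 4.94 in², y = 0.475 in, Ī = 0.37153 in⁴.
Web plate: 0.3 × 10.4, A = 3.12 in², y = 6.15 in, Ī = 28.122 in⁴.
Top plate: 2.4 × 0.7, A = 1.68 in², y = 11.7 in, Ī = 0.0686 in⁴.
Centroid: ȳ = ΣA·y / ΣA = 4.229 in.
Transfer each piece to the horizontal centroidal axis using Ī + A·d² with d = y − 4.229:
  bottom plate: d = -3.754 in → contributes +69.989 in⁴
  web plate: d = 1.921 in → contributes +39.635 in⁴
  top plate: d = 7.471 in → contributes +93.839 in⁴
Total I = 203.46 in⁴.
Radius of gyration: k = √(I/A) = √(203.46 / 9.74) = 4.5705 in.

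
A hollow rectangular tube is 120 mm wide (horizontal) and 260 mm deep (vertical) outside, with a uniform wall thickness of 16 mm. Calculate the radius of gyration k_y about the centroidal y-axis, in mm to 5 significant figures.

Decompose the section into non-overlapping parts with the origin at the bottom-left of its bounding rectangle.
Outer rectangle: 120 × 260, A = 31 200 mm², x = 60 mm, Ī = 37 440 000 mm⁴.
Inner void (subtracted): 88 × 228, A = 20 064 mm², x = 60 mm, Ī = 12 947 968 mm⁴.
By symmetry the centroid is at mid-width, x̄ = 60 mm.
All pieces are centred on the centroidal y-axis, so I = ΣĪ (holes subtracted) = 24 492 032 mm⁴.
Radius of gyration: k = √(I/A) = √(24 492 032 / 11 136) = 46.8973 mm.

k_y ≈ 46.897 mm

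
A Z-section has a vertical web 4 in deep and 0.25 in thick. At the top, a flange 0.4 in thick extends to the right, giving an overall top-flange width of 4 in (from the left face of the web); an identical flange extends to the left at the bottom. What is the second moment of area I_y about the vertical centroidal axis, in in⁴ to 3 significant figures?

Treat the section as a set of non-overlapping primitives; coordinates are from the bounding-box lower-left.
Web: 0.25 × 4, A = 1 in², x = 3.875 in, Ī = 0.0052083 in⁴.
Top flange (beyond web): 3.75 × 0.4, A = 1.5 in², x = 5.875 in, Ī = 1.7578 in⁴.
Bottom flange (beyond web): 3.75 × 0.4, A = 1.5 in², x = 1.875 in, Ī = 1.7578 in⁴.
Centroid: x̄ = ΣA·x / ΣA = 3.875 in.
Transfer each piece to the vertical centroidal axis using Ī + A·d² with d = x − 3.875:
  web: d = 0 in → contributes +0.0052083 in⁴
  top flange (beyond web): d = 2 in → contributes +7.7578 in⁴
  bottom flange (beyond web): d = -2 in → contributes +7.7578 in⁴
Total I = 15.521 in⁴.

I_y ≈ 15.5 in⁴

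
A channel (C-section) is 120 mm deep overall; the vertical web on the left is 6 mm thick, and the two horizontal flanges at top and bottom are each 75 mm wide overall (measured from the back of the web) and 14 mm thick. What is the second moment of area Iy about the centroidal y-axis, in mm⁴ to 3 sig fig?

Decompose the section into non-overlapping parts with the origin at the bottom-left of its bounding rectangle.
Web: 6 × 120, A = 720 mm², x = 3 mm, Ī = 2 160 mm⁴.
Top flange (beyond web): 69 × 14, A = 966 mm², x = 40.5 mm, Ī = 383 261 mm⁴.
Bottom flange (beyond web): 69 × 14, A = 966 mm², x = 40.5 mm, Ī = 383 261 mm⁴.
Centroid: x̄ = ΣA·x / ΣA = 30.319 mm.
Transfer each piece to the centroidal y-axis using Ī + A·d² with d = x − 30.319:
  web: d = -27.319 mm → contributes +539 516 mm⁴
  top flange (beyond web): d = 10.181 mm → contributes +483 389 mm⁴
  bottom flange (beyond web): d = 10.181 mm → contributes +483 389 mm⁴
Total I = 1 506 294 mm⁴.

Iy ≈ 1.51 × 10⁶ mm⁴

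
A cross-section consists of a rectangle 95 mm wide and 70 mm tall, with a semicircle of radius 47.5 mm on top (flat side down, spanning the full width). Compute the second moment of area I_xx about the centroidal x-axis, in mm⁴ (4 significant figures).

Decompose the section into non-overlapping parts with the origin at the bottom-left of its bounding rectangle.
Rectangular body: 95 × 70, A = 6 650 mm², y = 35 mm, Ī = 2 715 417 mm⁴.
Semicircular cap: semicircle r = 47.5, A = 3544.11 mm², y = 90.1596 mm, Ī = 558 736 mm⁴.
Centroid: ȳ = ΣA·y / ΣA = 54.1769 mm.
Transfer each piece to the centroidal x-axis using Ī + A·d² with d = y − 54.1769:
  rectangular body: d = -19.1769 mm → contributes +5 160 986 mm⁴
  semicircular cap: d = 35.9827 mm → contributes +5 147 486 mm⁴
Total I = 10 308 472 mm⁴.

I_xx ≈ 1.031 × 10⁷ mm⁴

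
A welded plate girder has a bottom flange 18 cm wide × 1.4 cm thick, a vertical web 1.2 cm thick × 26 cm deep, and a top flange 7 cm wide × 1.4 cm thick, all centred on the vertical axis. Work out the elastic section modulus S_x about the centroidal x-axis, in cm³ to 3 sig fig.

Decompose the section into non-overlapping parts with the origin at the bottom-left of its bounding rectangle.
Bottom plate: 18 × 1.4, A = 25.2 cm², y = 0.7 cm, Ī = 4.116 cm⁴.
Web plate: 1.2 × 26, A = 31.2 cm², y = 14.4 cm, Ī = 1757.6 cm⁴.
Top plate: 7 × 1.4, A = 9.8 cm², y = 28.1 cm, Ī = 1.6007 cm⁴.
Centroid: ȳ = ΣA·y / ΣA = 11.213 cm.
Transfer each piece to the centroidal x-axis using Ī + A·d² with d = y − 11.213:
  bottom plate: d = -10.513 cm → contributes +2789.3 cm⁴
  web plate: d = 3.187 cm → contributes +2074.5 cm⁴
  top plate: d = 16.887 cm → contributes +2796.3 cm⁴
Total I = 7660.1 cm⁴.
Extreme fibre distance c = 17.587 cm; S = I/c = 435.55 cm³.

S_x ≈ 436 cm³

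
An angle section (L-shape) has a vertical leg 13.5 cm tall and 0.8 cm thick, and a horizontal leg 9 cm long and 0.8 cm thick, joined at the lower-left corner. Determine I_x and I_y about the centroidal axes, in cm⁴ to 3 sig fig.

Split into non-overlapping primitives; take the origin at the lower-left of the bounding box.
Vertical leg: 0.8 × 13.5, A = 10.8 cm², y = 6.75 cm, Ī = 164.03 cm⁴.
Horizontal leg (remainder): 8.2 × 0.8, A = 6.56 cm², y = 0.4 cm, Ī = 0.34987 cm⁴.
Centroid: ȳ = ΣA·y / ΣA = 4.3505 cm.
Transfer each piece to the centroidal x-axis using Ī + A·d² with d = y − 4.3505:
  vertical leg: d = 2.3995 cm → contributes +226.21 cm⁴
  horizontal leg (remainder): d = -3.9505 cm → contributes +102.73 cm⁴
Total I = 328.94 cm⁴.
For the y-axis: x̄ = 2.1005 cm.
Repeating about the centroidal y-axis gives I_y = 119.98 cm⁴.

I_x ≈ 329 cm⁴, I_y ≈ 120 cm⁴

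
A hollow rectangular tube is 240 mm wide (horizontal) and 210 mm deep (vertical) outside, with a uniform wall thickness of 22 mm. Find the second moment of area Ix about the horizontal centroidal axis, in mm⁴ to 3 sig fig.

Treat the section as a set of non-overlapping primitives; coordinates are from the bounding-box lower-left.
Outer rectangle: 240 × 210, A = 50 400 mm², y = 105 mm, Ī = 185 220 000 mm⁴.
Inner void (subtracted): 196 × 166, A = 32 536 mm², y = 105 mm, Ī = 74 713 501 mm⁴.
By symmetry the centroid is at mid-height, ȳ = 105 mm.
All pieces are centred on the horizontal centroidal axis, so I = ΣĪ (holes subtracted) = 110 506 499 mm⁴.

Ix ≈ 1.11 × 10⁸ mm⁴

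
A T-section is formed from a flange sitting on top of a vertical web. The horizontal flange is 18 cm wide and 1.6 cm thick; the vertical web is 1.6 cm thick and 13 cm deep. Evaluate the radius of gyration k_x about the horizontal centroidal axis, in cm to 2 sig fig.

Decompose the section into non-overlapping parts with the origin at the bottom-left of its bounding rectangle.
Flange: 18 × 1.6, A = 28.8 cm², y = 13.8 cm, Ī = 6.144 cm⁴.
Web: 1.6 × 13, A = 20.8 cm², y = 6.5 cm, Ī = 292.9 cm⁴.
Centroid: ȳ = ΣA·y / ΣA = 10.74 cm.
Transfer each piece to the horizontal centroidal axis using Ī + A·d² with d = y − 10.74:
  flange: d = 3.061 cm → contributes +276 cm⁴
  web: d = -4.239 cm → contributes +666.6 cm⁴
Total I = 942.7 cm⁴.
Radius of gyration: k = √(I/A) = √(942.7 / 49.6) = 4.36 cm.

k_x ≈ 4.4 cm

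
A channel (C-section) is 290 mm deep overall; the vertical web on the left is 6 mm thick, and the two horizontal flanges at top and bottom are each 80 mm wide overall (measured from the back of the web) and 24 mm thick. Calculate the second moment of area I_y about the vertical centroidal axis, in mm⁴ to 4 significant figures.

Split into non-overlapping primitives; take the origin at the lower-left of the bounding box.
Web: 6 × 290, A = 1 740 mm², x = 3 mm, Ī = 5 220 mm⁴.
Top flange (beyond web): 74 × 24, A = 1 776 mm², x = 43 mm, Ī = 810 448 mm⁴.
Bottom flange (beyond web): 74 × 24, A = 1 776 mm², x = 43 mm, Ī = 810 448 mm⁴.
Centroid: x̄ = ΣA·x / ΣA = 29.8481 mm.
Transfer each piece to the vertical centroidal axis using Ī + A·d² with d = x − 29.8481:
  web: d = -26.8481 mm → contributes +1 259 445 mm⁴
  top flange (beyond web): d = 13.1519 mm → contributes +1 117 648 mm⁴
  bottom flange (beyond web): d = 13.1519 mm → contributes +1 117 648 mm⁴
Total I = 3 494 742 mm⁴.

I_y ≈ 3.495 × 10⁶ mm⁴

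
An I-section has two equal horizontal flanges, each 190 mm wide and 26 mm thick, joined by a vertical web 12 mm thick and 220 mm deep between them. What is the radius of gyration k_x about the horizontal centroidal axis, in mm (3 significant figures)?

Split into non-overlapping primitives; take the origin at the lower-left of the bounding box.
Bottom flange: 190 × 26, A = 4 940 mm², y = 13 mm, Ī = 278 287 mm⁴.
Web: 12 × 220, A = 2 640 mm², y = 136 mm, Ī = 10 648 000 mm⁴.
Top flange: 190 × 26, A = 4 940 mm², y = 259 mm, Ī = 278 287 mm⁴.
By symmetry the centroid is at mid-height, ȳ = 136 mm.
Transfer each piece to the horizontal centroidal axis using Ī + A·d² with d = y − 136:
  bottom flange: d = -123 mm → contributes +75 015 547 mm⁴
  web: d = 0 mm → contributes +10 648 000 mm⁴
  top flange: d = 123 mm → contributes +75 015 547 mm⁴
Total I = 160 679 093 mm⁴.
Radius of gyration: k = √(I/A) = √(160 679 093 / 12 520) = 113.29 mm.

k_x ≈ 113 mm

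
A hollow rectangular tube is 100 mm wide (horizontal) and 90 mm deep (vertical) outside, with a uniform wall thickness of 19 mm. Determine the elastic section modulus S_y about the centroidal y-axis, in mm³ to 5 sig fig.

Break the section into simple shapes (no overlaps), measuring from the bottom-left corner of the bounding box.
Outer rectangle: 100 × 90, A = 9 000 mm², x = 50 mm, Ī = 7 500 000 mm⁴.
Inner void (subtracted): 62 × 52, A = 3 224 mm², x = 50 mm, Ī = 1 032 755 mm⁴.
By symmetry the centroid is at mid-width, x̄ = 50 mm.
All pieces are centred on the centroidal y-axis, so I = ΣĪ (holes subtracted) = 6 467 245 mm⁴.
Extreme fibre distance c = 50 mm; S = I/c = 129344.9 mm³.

S_y ≈ 1.2934 × 10⁵ mm³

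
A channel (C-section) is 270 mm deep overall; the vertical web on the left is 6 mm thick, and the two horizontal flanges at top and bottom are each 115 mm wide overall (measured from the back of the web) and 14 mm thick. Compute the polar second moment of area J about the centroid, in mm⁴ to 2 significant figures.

J ≈ 6.6 × 10⁷ mm⁴

Treat the section as a set of non-overlapping primitives; coordinates are from the bounding-box lower-left.
Web: 6 × 270, A = 1 620 mm², y = 135 mm, Ī = 9 841 500 mm⁴.
Top flange (beyond web): 109 × 14, A = 1 526 mm², y = 263 mm, Ī = 24 925 mm⁴.
Bottom flange (beyond web): 109 × 14, A = 1 526 mm², y = 7 mm, Ī = 24 925 mm⁴.
By symmetry the centroid is at mid-height, ȳ = 135 mm.
Transfer each piece to the centroidal x-axis using Ī + A·d² with d = y − 135:
  web: d = 0 mm → contributes +9 841 500 mm⁴
  top flange (beyond web): d = 128 mm → contributes +25 026 909 mm⁴
  bottom flange (beyond web): d = -128 mm → contributes +25 026 909 mm⁴
Total I = 59 895 317 mm⁴.
For the y-axis: x̄ = 40.56 mm.
Repeating about the centroidal y-axis gives I_y = 6 525 501 mm⁴.
Polar second moment: J = I_x + I_y = 66 420 819 mm⁴.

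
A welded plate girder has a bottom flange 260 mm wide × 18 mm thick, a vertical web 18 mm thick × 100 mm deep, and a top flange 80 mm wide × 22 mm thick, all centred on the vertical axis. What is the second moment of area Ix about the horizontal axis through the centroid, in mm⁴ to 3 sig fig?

Split into non-overlapping primitives; take the origin at the lower-left of the bounding box.
Bottom plate: 260 × 18, A = 4 680 mm², y = 9 mm, Ī = 126 360 mm⁴.
Web plate: 18 × 100, A = 1 800 mm², y = 68 mm, Ī = 1 500 000 mm⁴.
Top plate: 80 × 22, A = 1 760 mm², y = 129 mm, Ī = 70 987 mm⁴.
Centroid: ȳ = ΣA·y / ΣA = 47.519 mm.
Transfer each piece to the horizontal axis through the centroid using Ī + A·d² with d = y − 47.519:
  bottom plate: d = -38.519 mm → contributes +7 070 289 mm⁴
  web plate: d = 20.481 mm → contributes +2 255 018 mm⁴
  top plate: d = 81.481 mm → contributes +11 755 777 mm⁴
Total I = 21 081 084 mm⁴.

Ix ≈ 2.11 × 10⁷ mm⁴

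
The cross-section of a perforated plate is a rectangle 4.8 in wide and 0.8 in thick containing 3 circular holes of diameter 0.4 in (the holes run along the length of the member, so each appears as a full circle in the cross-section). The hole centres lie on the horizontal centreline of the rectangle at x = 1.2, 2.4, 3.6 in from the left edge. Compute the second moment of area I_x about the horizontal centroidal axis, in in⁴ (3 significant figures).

Treat the section as a set of non-overlapping primitives; coordinates are from the bounding-box lower-left.
Plate: 4.8 × 0.8, A = 3.84 in², y = 0.4 in, Ī = 0.2048 in⁴.
Hole 1 (subtracted): ⌀0.4, A = 0.12566 in², y = 0.4 in, Ī = 0.0012566 in⁴.
Hole 2 (subtracted): ⌀0.4, A = 0.12566 in², y = 0.4 in, Ī = 0.0012566 in⁴.
Hole 3 (subtracted): ⌀0.4, A = 0.12566 in², y = 0.4 in, Ī = 0.0012566 in⁴.
By symmetry the centroid is at mid-height, ȳ = 0.4 in.
All pieces are centred on the horizontal centroidal axis, so I = ΣĪ (holes subtracted) = 0.20103 in⁴.

I_x ≈ 0.201 in⁴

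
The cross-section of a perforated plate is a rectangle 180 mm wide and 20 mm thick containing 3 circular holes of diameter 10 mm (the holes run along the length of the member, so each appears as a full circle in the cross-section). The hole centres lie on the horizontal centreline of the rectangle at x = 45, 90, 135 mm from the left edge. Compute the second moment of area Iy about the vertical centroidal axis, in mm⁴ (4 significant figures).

Iy ≈ 9.400 × 10⁶ mm⁴

Split into non-overlapping primitives; take the origin at the lower-left of the bounding box.
Plate: 180 × 20, A = 3 600 mm², x = 90 mm, Ī = 9 720 000 mm⁴.
Hole 1 (subtracted): ⌀10, A = 78.5398 mm², x = 45 mm, Ī = 490.874 mm⁴.
Hole 2 (subtracted): ⌀10, A = 78.5398 mm², x = 90 mm, Ī = 490.874 mm⁴.
Hole 3 (subtracted): ⌀10, A = 78.5398 mm², x = 135 mm, Ī = 490.874 mm⁴.
By symmetry the centroid is at mid-width, x̄ = 90 mm.
Transfer each piece to the vertical centroidal axis using Ī + A·d² with d = x − 90:
  plate: d = 0 mm → contributes +9 720 000 mm⁴
  hole 1: d = -45 mm → contributes −159 534 mm⁴
  hole 2: d = 0 mm → contributes −490.874 mm⁴
  hole 3: d = 45 mm → contributes −159 534 mm⁴
Total I = 9 400 441 mm⁴.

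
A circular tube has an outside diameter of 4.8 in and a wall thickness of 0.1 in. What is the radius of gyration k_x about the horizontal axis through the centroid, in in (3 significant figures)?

k_x ≈ 1.66 in

Decompose the section into non-overlapping parts with the origin at the bottom-left of its bounding rectangle.
Outer circle: ⌀4.8, A = 18.096 in², y = 2.4 in, Ī = 26.058 in⁴.
Bore (subtracted): ⌀4.6, A = 16.619 in², y = 2.4 in, Ī = 21.979 in⁴.
By symmetry the centroid is at mid-height, ȳ = 2.4 in.
All pieces are centred on the horizontal axis through the centroid, so I = ΣĪ (holes subtracted) = 4.079 in⁴.
Radius of gyration: k = √(I/A) = √(4.079 / 1.4765) = 1.6621 in.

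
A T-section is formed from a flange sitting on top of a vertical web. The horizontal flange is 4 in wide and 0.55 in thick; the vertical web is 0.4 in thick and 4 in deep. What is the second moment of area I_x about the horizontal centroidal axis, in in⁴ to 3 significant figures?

I_x ≈ 6.98 in⁴

Treat the section as a set of non-overlapping primitives; coordinates are from the bounding-box lower-left.
Flange: 4 × 0.55, A = 2.2 in², y = 4.275 in, Ī = 0.055458 in⁴.
Web: 0.4 × 4, A = 1.6 in², y = 2 in, Ī = 2.1333 in⁴.
Centroid: ȳ = ΣA·y / ΣA = 3.3171 in.
Transfer each piece to the horizontal centroidal axis using Ī + A·d² with d = y − 3.3171:
  flange: d = 0.95789 in → contributes +2.0741 in⁴
  web: d = -1.3171 in → contributes +4.909 in⁴
Total I = 6.9831 in⁴.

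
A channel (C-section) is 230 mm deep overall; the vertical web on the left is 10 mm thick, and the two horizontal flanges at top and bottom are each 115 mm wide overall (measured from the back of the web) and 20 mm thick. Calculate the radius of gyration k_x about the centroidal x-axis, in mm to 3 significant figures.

Treat the section as a set of non-overlapping primitives; coordinates are from the bounding-box lower-left.
Web: 10 × 230, A = 2 300 mm², y = 115 mm, Ī = 10 139 167 mm⁴.
Top flange (beyond web): 105 × 20, A = 2 100 mm², y = 220 mm, Ī = 70 000 mm⁴.
Bottom flange (beyond web): 105 × 20, A = 2 100 mm², y = 10 mm, Ī = 70 000 mm⁴.
By symmetry the centroid is at mid-height, ȳ = 115 mm.
Transfer each piece to the centroidal x-axis using Ī + A·d² with d = y − 115:
  web: d = 0 mm → contributes +10 139 167 mm⁴
  top flange (beyond web): d = 105 mm → contributes +23 222 500 mm⁴
  bottom flange (beyond web): d = -105 mm → contributes +23 222 500 mm⁴
Total I = 56 584 167 mm⁴.
Radius of gyration: k = √(I/A) = √(56 584 167 / 6 500) = 93.302 mm.

k_x ≈ 93.3 mm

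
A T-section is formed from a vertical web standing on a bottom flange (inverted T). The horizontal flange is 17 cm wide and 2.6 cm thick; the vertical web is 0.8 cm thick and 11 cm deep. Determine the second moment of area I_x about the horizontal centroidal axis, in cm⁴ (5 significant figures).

Split into non-overlapping primitives; take the origin at the lower-left of the bounding box.
Flange: 17 × 2.6, A = 44.2 cm², y = 1.3 cm, Ī = 24.89933 cm⁴.
Web: 0.8 × 11, A = 8.8 cm², y = 8.1 cm, Ī = 88.73333 cm⁴.
Centroid: ȳ = ΣA·y / ΣA = 2.429057 cm.
Transfer each piece to the horizontal centroidal axis using Ī + A·d² with d = y − 2.429057:
  flange: d = -1.129057 cm → contributes +81.24411 cm⁴
  web: d = 5.670943 cm → contributes +371.7378 cm⁴
Total I = 452.9819 cm⁴.

I_x ≈ 452.98 cm⁴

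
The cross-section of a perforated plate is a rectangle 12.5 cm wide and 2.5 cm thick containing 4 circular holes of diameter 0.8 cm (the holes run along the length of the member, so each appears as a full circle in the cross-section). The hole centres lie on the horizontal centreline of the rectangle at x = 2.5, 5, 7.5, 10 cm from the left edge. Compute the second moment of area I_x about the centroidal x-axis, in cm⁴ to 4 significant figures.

I_x ≈ 16.20 cm⁴

Treat the section as a set of non-overlapping primitives; coordinates are from the bounding-box lower-left.
Plate: 12.5 × 2.5, A = 31.25 cm², y = 1.25 cm, Ī = 16.276 cm⁴.
Hole 1 (subtracted): ⌀0.8, A = 0.502655 cm², y = 1.25 cm, Ī = 0.0201062 cm⁴.
Hole 2 (subtracted): ⌀0.8, A = 0.502655 cm², y = 1.25 cm, Ī = 0.0201062 cm⁴.
Hole 3 (subtracted): ⌀0.8, A = 0.502655 cm², y = 1.25 cm, Ī = 0.0201062 cm⁴.
Hole 4 (subtracted): ⌀0.8, A = 0.502655 cm², y = 1.25 cm, Ī = 0.0201062 cm⁴.
By symmetry the centroid is at mid-height, ȳ = 1.25 cm.
All pieces are centred on the centroidal x-axis, so I = ΣĪ (holes subtracted) = 16.1956 cm⁴.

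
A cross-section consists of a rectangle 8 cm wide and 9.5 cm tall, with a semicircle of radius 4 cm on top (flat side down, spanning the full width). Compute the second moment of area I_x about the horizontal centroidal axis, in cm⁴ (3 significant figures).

I_x ≈ 1380 cm⁴

Break the section into simple shapes (no overlaps), measuring from the bottom-left corner of the bounding box.
Rectangular body: 8 × 9.5, A = 76 cm², y = 4.75 cm, Ī = 571.58 cm⁴.
Semicircular cap: semicircle r = 4, A = 25.133 cm², y = 11.198 cm, Ī = 28.098 cm⁴.
Centroid: ȳ = ΣA·y / ΣA = 6.3523 cm.
Transfer each piece to the horizontal centroidal axis using Ī + A·d² with d = y − 6.3523:
  rectangular body: d = -1.6023 cm → contributes +766.71 cm⁴
  semicircular cap: d = 4.8453 cm → contributes +618.14 cm⁴
Total I = 1384.9 cm⁴.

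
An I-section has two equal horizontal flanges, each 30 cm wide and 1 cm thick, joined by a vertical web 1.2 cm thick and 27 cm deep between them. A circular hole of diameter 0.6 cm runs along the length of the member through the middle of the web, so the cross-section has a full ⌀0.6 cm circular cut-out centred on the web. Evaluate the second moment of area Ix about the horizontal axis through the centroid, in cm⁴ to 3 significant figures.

Split into non-overlapping primitives; take the origin at the lower-left of the bounding box.
Bottom flange: 30 × 1, A = 30 cm², y = 0.5 cm, Ī = 2.5 cm⁴.
Web: 1.2 × 27, A = 32.4 cm², y = 14.5 cm, Ī = 1968.3 cm⁴.
Top flange: 30 × 1, A = 30 cm², y = 28.5 cm, Ī = 2.5 cm⁴.
Hole (subtracted): ⌀0.6, A = 0.28274 cm², y = 14.5 cm, Ī = 0.0063617 cm⁴.
By symmetry the centroid is at mid-height, ȳ = 14.5 cm.
Transfer each piece to the horizontal axis through the centroid using Ī + A·d² with d = y − 14.5:
  bottom flange: d = -14 cm → contributes +5882.5 cm⁴
  web: d = 0 cm → contributes +1968.3 cm⁴
  top flange: d = 14 cm → contributes +5882.5 cm⁴
  hole: d = 0 cm → contributes −0.0063617 cm⁴
Total I = 13 733 cm⁴.

Ix ≈ 1.37 × 10⁴ cm⁴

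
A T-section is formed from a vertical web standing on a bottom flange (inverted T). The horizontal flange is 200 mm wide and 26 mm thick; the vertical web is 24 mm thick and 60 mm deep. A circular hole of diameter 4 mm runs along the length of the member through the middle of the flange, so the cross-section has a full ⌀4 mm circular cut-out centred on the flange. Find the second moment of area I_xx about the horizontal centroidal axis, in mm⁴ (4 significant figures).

Split into non-overlapping primitives; take the origin at the lower-left of the bounding box.
Flange: 200 × 26, A = 5 200 mm², y = 13 mm, Ī = 292 933 mm⁴.
Web: 24 × 60, A = 1 440 mm², y = 56 mm, Ī = 432 000 mm⁴.
Hole (subtracted): ⌀4, A = 12.5664 mm², y = 13 mm, Ī = 12.5664 mm⁴.
Centroid: ȳ = ΣA·y / ΣA = 22.343 mm.
Transfer each piece to the horizontal centroidal axis using Ī + A·d² with d = y − 22.343:
  flange: d = -9.34298 mm → contributes +746 848 mm⁴
  web: d = 33.657 mm → contributes +2 063 224 mm⁴
  hole: d = -9.34298 mm → contributes −1109.5 mm⁴
Total I = 2 808 963 mm⁴.

I_xx ≈ 2.809 × 10⁶ mm⁴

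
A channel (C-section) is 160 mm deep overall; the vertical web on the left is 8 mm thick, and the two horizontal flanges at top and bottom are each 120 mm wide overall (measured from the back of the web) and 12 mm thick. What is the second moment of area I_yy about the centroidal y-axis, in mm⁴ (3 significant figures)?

Split into non-overlapping primitives; take the origin at the lower-left of the bounding box.
Web: 8 × 160, A = 1 280 mm², x = 4 mm, Ī = 6826.7 mm⁴.
Top flange (beyond web): 112 × 12, A = 1 344 mm², x = 64 mm, Ī = 1 404 928 mm⁴.
Bottom flange (beyond web): 112 × 12, A = 1 344 mm², x = 64 mm, Ī = 1 404 928 mm⁴.
Centroid: x̄ = ΣA·x / ΣA = 44.645 mm.
Transfer each piece to the centroidal y-axis using Ī + A·d² with d = x − 44.645:
  web: d = -40.645 mm → contributes +2 121 424 mm⁴
  top flange (beyond web): d = 19.355 mm → contributes +1 908 404 mm⁴
  bottom flange (beyond web): d = 19.355 mm → contributes +1 908 404 mm⁴
Total I = 5 938 231 mm⁴.

I_yy ≈ 5.94 × 10⁶ mm⁴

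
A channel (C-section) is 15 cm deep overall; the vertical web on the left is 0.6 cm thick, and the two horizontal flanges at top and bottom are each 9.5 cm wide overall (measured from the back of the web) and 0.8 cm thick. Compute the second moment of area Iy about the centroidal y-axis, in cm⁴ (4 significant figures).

Iy ≈ 218.7 cm⁴

Break the section into simple shapes (no overlaps), measuring from the bottom-left corner of the bounding box.
Web: 0.6 × 15, A = 9 cm², x = 0.3 cm, Ī = 0.27 cm⁴.
Top flange (beyond web): 8.9 × 0.8, A = 7.12 cm², x = 5.05 cm, Ī = 46.9979 cm⁴.
Bottom flange (beyond web): 8.9 × 0.8, A = 7.12 cm², x = 5.05 cm, Ī = 46.9979 cm⁴.
Centroid: x̄ = ΣA·x / ΣA = 3.2105 cm.
Transfer each piece to the centroidal y-axis using Ī + A·d² with d = x − 3.2105:
  web: d = -2.9105 cm → contributes +76.509 cm⁴
  top flange (beyond web): d = 1.8395 cm → contributes +71.0903 cm⁴
  bottom flange (beyond web): d = 1.8395 cm → contributes +71.0903 cm⁴
Total I = 218.69 cm⁴.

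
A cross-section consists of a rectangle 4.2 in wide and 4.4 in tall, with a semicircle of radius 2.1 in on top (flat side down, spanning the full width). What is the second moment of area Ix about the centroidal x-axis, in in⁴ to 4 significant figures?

Decompose the section into non-overlapping parts with the origin at the bottom-left of its bounding rectangle.
Rectangular body: 4.2 × 4.4, A = 18.48 in², y = 2.2 in, Ī = 29.8144 in⁴.
Semicircular cap: semicircle r = 2.1, A = 6.92721 in², y = 5.29127 in, Ī = 2.13456 in⁴.
Centroid: ȳ = ΣA·y / ΣA = 3.04283 in.
Transfer each piece to the centroidal x-axis using Ī + A·d² with d = y − 3.04283:
  rectangular body: d = -0.842826 in → contributes +42.9418 in⁴
  semicircular cap: d = 2.24844 in → contributes +37.155 in⁴
Total I = 80.0968 in⁴.

Ix ≈ 80.10 in⁴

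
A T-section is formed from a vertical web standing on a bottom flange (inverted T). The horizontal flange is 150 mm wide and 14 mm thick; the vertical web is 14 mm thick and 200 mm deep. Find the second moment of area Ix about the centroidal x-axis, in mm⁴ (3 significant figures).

Ix ≈ 2.31 × 10⁷ mm⁴

Decompose the section into non-overlapping parts with the origin at the bottom-left of its bounding rectangle.
Flange: 150 × 14, A = 2 100 mm², y = 7 mm, Ī = 34 300 mm⁴.
Web: 14 × 200, A = 2 800 mm², y = 114 mm, Ī = 9 333 333 mm⁴.
Centroid: ȳ = ΣA·y / ΣA = 68.143 mm.
Transfer each piece to the centroidal x-axis using Ī + A·d² with d = y − 68.143:
  flange: d = -61.143 mm → contributes +7 885 043 mm⁴
  web: d = 45.857 mm → contributes +15 221 390 mm⁴
Total I = 23 106 433 mm⁴.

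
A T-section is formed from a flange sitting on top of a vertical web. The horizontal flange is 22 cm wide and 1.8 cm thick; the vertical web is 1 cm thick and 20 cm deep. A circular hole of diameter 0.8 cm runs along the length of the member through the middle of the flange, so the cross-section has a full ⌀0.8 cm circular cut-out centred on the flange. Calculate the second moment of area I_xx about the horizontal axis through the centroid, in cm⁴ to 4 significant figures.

Treat the section as a set of non-overlapping primitives; coordinates are from the bounding-box lower-left.
Flange: 22 × 1.8, A = 39.6 cm², y = 20.9 cm, Ī = 10.692 cm⁴.
Web: 1 × 20, A = 20 cm², y = 10 cm, Ī = 666.667 cm⁴.
Hole (subtracted): ⌀0.8, A = 0.502655 cm², y = 20.9 cm, Ī = 0.0201062 cm⁴.
Centroid: ȳ = ΣA·y / ΣA = 17.2112 cm.
Transfer each piece to the horizontal axis through the centroid using Ī + A·d² with d = y − 17.2112:
  flange: d = 3.68883 cm → contributes +549.547 cm⁴
  web: d = -7.21117 cm → contributes +1706.69 cm⁴
  hole: d = 3.68883 cm → contributes −6.85996 cm⁴
Total I = 2249.37 cm⁴.

I_xx ≈ 2249 cm⁴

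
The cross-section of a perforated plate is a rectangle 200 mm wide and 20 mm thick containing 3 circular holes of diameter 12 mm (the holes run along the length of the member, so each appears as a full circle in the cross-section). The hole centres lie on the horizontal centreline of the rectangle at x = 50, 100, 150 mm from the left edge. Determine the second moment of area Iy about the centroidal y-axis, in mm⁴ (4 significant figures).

Decompose the section into non-overlapping parts with the origin at the bottom-left of its bounding rectangle.
Plate: 200 × 20, A = 4 000 mm², x = 100 mm, Ī = 13 333 333 mm⁴.
Hole 1 (subtracted): ⌀12, A = 113.097 mm², x = 50 mm, Ī = 1017.88 mm⁴.
Hole 2 (subtracted): ⌀12, A = 113.097 mm², x = 100 mm, Ī = 1017.88 mm⁴.
Hole 3 (subtracted): ⌀12, A = 113.097 mm², x = 150 mm, Ī = 1017.88 mm⁴.
By symmetry the centroid is at mid-width, x̄ = 100 mm.
Transfer each piece to the centroidal y-axis using Ī + A·d² with d = x − 100:
  plate: d = 0 mm → contributes +13 333 333 mm⁴
  hole 1: d = -50 mm → contributes −283 761 mm⁴
  hole 2: d = 0 mm → contributes −1017.88 mm⁴
  hole 3: d = 50 mm → contributes −283 761 mm⁴
Total I = 12 764 793 mm⁴.

Iy ≈ 1.276 × 10⁷ mm⁴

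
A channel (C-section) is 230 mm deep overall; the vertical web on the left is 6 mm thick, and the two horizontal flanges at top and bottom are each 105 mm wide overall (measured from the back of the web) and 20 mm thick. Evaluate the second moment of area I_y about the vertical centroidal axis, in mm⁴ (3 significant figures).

I_y ≈ 6.06 × 10⁶ mm⁴

Decompose the section into non-overlapping parts with the origin at the bottom-left of its bounding rectangle.
Web: 6 × 230, A = 1 380 mm², x = 3 mm, Ī = 4 140 mm⁴.
Top flange (beyond web): 99 × 20, A = 1 980 mm², x = 55.5 mm, Ī = 1 617 165 mm⁴.
Bottom flange (beyond web): 99 × 20, A = 1 980 mm², x = 55.5 mm, Ī = 1 617 165 mm⁴.
Centroid: x̄ = ΣA·x / ΣA = 41.933 mm.
Transfer each piece to the vertical centroidal axis using Ī + A·d² with d = x − 41.933:
  web: d = -38.933 mm → contributes +2 095 870 mm⁴
  top flange (beyond web): d = 13.567 mm → contributes +1 981 633 mm⁴
  bottom flange (beyond web): d = 13.567 mm → contributes +1 981 633 mm⁴
Total I = 6 059 136 mm⁴.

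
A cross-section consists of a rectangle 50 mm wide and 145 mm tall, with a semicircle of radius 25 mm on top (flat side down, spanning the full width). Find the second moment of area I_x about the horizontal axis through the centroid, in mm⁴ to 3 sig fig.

Treat the section as a set of non-overlapping primitives; coordinates are from the bounding-box lower-left.
Rectangular body: 50 × 145, A = 7 250 mm², y = 72.5 mm, Ī = 12 702 604 mm⁴.
Semicircular cap: semicircle r = 25, A = 981.75 mm², y = 155.61 mm, Ī = 42 874 mm⁴.
Centroid: ȳ = ΣA·y / ΣA = 82.412 mm.
Transfer each piece to the horizontal axis through the centroid using Ī + A·d² with d = y − 82.412:
  rectangular body: d = -9.912 mm → contributes +13 414 905 mm⁴
  semicircular cap: d = 73.198 mm → contributes +5 303 068 mm⁴
Total I = 18 717 974 mm⁴.

I_x ≈ 1.87 × 10⁷ mm⁴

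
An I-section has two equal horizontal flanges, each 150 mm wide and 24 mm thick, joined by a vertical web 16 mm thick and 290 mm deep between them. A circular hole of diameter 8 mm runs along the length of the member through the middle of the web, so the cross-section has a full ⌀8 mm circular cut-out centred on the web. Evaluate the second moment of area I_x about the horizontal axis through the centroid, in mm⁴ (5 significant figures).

I_x ≈ 2.1034 × 10⁸ mm⁴

Split into non-overlapping primitives; take the origin at the lower-left of the bounding box.
Bottom flange: 150 × 24, A = 3 600 mm², y = 12 mm, Ī = 172 800 mm⁴.
Web: 16 × 290, A = 4 640 mm², y = 169 mm, Ī = 32 518 667 mm⁴.
Top flange: 150 × 24, A = 3 600 mm², y = 326 mm, Ī = 172 800 mm⁴.
Hole (subtracted): ⌀8, A = 50.26548 mm², y = 169 mm, Ī = 201.0619 mm⁴.
By symmetry the centroid is at mid-height, ȳ = 169 mm.
Transfer each piece to the horizontal axis through the centroid using Ī + A·d² with d = y − 169:
  bottom flange: d = -157 mm → contributes +88 909 200 mm⁴
  web: d = 0 mm → contributes +32 518 667 mm⁴
  top flange: d = 157 mm → contributes +88 909 200 mm⁴
  hole: d = 0 mm → contributes −201.0619 mm⁴
Total I = 210 336 866 mm⁴.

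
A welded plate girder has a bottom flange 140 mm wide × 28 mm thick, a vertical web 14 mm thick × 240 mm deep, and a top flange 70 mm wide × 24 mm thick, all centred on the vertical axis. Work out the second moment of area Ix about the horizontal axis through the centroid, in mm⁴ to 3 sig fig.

Ix ≈ 1.06 × 10⁸ mm⁴

Break the section into simple shapes (no overlaps), measuring from the bottom-left corner of the bounding box.
Bottom plate: 140 × 28, A = 3 920 mm², y = 14 mm, Ī = 256 107 mm⁴.
Web plate: 14 × 240, A = 3 360 mm², y = 148 mm, Ī = 16 128 000 mm⁴.
Top plate: 70 × 24, A = 1 680 mm², y = 280 mm, Ī = 80 640 mm⁴.
Centroid: ȳ = ΣA·y / ΣA = 114.13 mm.
Transfer each piece to the horizontal axis through the centroid using Ī + A·d² with d = y − 114.13:
  bottom plate: d = -100.13 mm → contributes +39 554 168 mm⁴
  web plate: d = 33.875 mm → contributes +19 983 653 mm⁴
  top plate: d = 165.88 mm → contributes +46 305 026 mm⁴
Total I = 105 842 847 mm⁴.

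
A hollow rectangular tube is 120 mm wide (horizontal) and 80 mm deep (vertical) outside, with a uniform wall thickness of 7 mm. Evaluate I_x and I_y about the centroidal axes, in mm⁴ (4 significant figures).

I_x ≈ 2.580 × 10⁶ mm⁴, I_y ≈ 4.969 × 10⁶ mm⁴

Split into non-overlapping primitives; take the origin at the lower-left of the bounding box.
Outer rectangle: 120 × 80, A = 9 600 mm², y = 40 mm, Ī = 5 120 000 mm⁴.
Inner void (subtracted): 106 × 66, A = 6 996 mm², y = 40 mm, Ī = 2 539 548 mm⁴.
By symmetry the centroid is at mid-height, ȳ = 40 mm.
All pieces are centred on the centroidal x-axis, so I = ΣĪ (holes subtracted) = 2 580 452 mm⁴.
Repeating about the centroidal y-axis gives I_y = 4 969 412 mm⁴.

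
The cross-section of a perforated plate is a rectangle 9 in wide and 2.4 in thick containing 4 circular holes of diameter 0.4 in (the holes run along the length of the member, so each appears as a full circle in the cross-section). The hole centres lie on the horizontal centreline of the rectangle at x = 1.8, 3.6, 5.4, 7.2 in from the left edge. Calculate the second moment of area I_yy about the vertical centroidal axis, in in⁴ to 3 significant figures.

Treat the section as a set of non-overlapping primitives; coordinates are from the bounding-box lower-left.
Plate: 9 × 2.4, A = 21.6 in², x = 4.5 in, Ī = 145.8 in⁴.
Hole 1 (subtracted): ⌀0.4, A = 0.12566 in², x = 1.8 in, Ī = 0.0012566 in⁴.
Hole 2 (subtracted): ⌀0.4, A = 0.12566 in², x = 3.6 in, Ī = 0.0012566 in⁴.
Hole 3 (subtracted): ⌀0.4, A = 0.12566 in², x = 5.4 in, Ī = 0.0012566 in⁴.
Hole 4 (subtracted): ⌀0.4, A = 0.12566 in², x = 7.2 in, Ī = 0.0012566 in⁴.
By symmetry the centroid is at mid-width, x̄ = 4.5 in.
Transfer each piece to the vertical centroidal axis using Ī + A·d² with d = x − 4.5:
  plate: d = 0 in → contributes +145.8 in⁴
  hole 1: d = -2.7 in → contributes −0.91735 in⁴
  hole 2: d = -0.9 in → contributes −0.10304 in⁴
  hole 3: d = 0.9 in → contributes −0.10304 in⁴
  hole 4: d = 2.7 in → contributes −0.91735 in⁴
Total I = 143.76 in⁴.

I_yy ≈ 144 in⁴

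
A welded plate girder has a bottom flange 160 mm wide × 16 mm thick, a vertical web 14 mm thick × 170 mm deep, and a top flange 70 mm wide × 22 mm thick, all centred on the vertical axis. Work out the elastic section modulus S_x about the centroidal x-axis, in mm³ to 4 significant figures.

Break the section into simple shapes (no overlaps), measuring from the bottom-left corner of the bounding box.
Bottom plate: 160 × 16, A = 2 560 mm², y = 8 mm, Ī = 54613.3 mm⁴.
Web plate: 14 × 170, A = 2 380 mm², y = 101 mm, Ī = 5 731 833 mm⁴.
Top plate: 70 × 22, A = 1 540 mm², y = 197 mm, Ī = 62113.3 mm⁴.
Centroid: ȳ = ΣA·y / ΣA = 87.0741 mm.
Transfer each piece to the centroidal x-axis using Ī + A·d² with d = y − 87.0741:
  bottom plate: d = -79.0741 mm → contributes +16 061 549 mm⁴
  web plate: d = 13.9259 mm → contributes +6 193 390 mm⁴
  top plate: d = 109.926 mm → contributes +18 671 025 mm⁴
Total I = 40 925 964 mm⁴.
Extreme fibre distance c = 120.926 mm; S = I/c = 338 438 mm³.

S_x ≈ 3.384 × 10⁵ mm³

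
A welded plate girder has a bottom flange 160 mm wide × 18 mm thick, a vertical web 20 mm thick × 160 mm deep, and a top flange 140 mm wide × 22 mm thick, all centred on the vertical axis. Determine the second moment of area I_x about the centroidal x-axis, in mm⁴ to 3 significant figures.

Break the section into simple shapes (no overlaps), measuring from the bottom-left corner of the bounding box.
Bottom plate: 160 × 18, A = 2 880 mm², y = 9 mm, Ī = 77 760 mm⁴.
Web plate: 20 × 160, A = 3 200 mm², y = 98 mm, Ī = 6 826 667 mm⁴.
Top plate: 140 × 22, A = 3 080 mm², y = 189 mm, Ī = 124 227 mm⁴.
Centroid: ȳ = ΣA·y / ΣA = 100.62 mm.
Transfer each piece to the centroidal x-axis using Ī + A·d² with d = y − 100.62:
  bottom plate: d = -91.616 mm → contributes +24 250 868 mm⁴
  web plate: d = -2.6157 mm → contributes +6 848 561 mm⁴
  top plate: d = 88.384 mm → contributes +24 184 512 mm⁴
Total I = 55 283 941 mm⁴.

I_x ≈ 5.53 × 10⁷ mm⁴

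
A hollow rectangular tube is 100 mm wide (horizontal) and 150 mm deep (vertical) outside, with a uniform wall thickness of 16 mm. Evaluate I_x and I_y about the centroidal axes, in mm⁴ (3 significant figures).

Break the section into simple shapes (no overlaps), measuring from the bottom-left corner of the bounding box.
Outer rectangle: 100 × 150, A = 15 000 mm², y = 75 mm, Ī = 28 125 000 mm⁴.
Inner void (subtracted): 68 × 118, A = 8 024 mm², y = 75 mm, Ī = 9 310 515 mm⁴.
By symmetry the centroid is at mid-height, ȳ = 75 mm.
All pieces are centred on the centroidal x-axis, so I = ΣĪ (holes subtracted) = 18 814 485 mm⁴.
Repeating about the centroidal y-axis gives I_y = 9 408 085 mm⁴.

I_x ≈ 1.88 × 10⁷ mm⁴, I_y ≈ 9.41 × 10⁶ mm⁴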